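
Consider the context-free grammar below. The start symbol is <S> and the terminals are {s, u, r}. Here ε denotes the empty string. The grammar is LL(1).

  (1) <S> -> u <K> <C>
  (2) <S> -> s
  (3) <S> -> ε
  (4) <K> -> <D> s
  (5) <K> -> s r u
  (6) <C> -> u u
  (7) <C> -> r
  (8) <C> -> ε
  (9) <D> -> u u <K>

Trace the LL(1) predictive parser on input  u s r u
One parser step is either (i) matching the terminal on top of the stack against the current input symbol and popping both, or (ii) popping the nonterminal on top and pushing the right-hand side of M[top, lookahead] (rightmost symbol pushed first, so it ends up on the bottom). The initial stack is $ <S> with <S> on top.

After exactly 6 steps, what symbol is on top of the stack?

     Stack        Input      Action
  1  $ <S>        u s r u $  expand <S> -> u <K> <C>
  2  $ <C> <K> u  u s r u $  match u
  3  $ <C> <K>    s r u $    expand <K> -> s r u
  4  $ <C> u r s  s r u $    match s
  5  $ <C> u r    r u $      match r
  6  $ <C> u      u $        match u
Stack after step 6: $ <C> (top = <C>).

<C>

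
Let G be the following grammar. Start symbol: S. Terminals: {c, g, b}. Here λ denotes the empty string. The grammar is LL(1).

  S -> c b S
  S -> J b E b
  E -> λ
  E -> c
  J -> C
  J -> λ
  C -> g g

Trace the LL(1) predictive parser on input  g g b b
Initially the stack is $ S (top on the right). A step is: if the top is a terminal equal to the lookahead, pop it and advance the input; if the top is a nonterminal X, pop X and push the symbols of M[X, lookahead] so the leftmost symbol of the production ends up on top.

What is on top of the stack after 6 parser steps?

E

     Stack        Input      Action
  1  $ S          g g b b $  expand S -> J b E b
  2  $ b E b J    g g b b $  expand J -> C
  3  $ b E b C    g g b b $  expand C -> g g
  4  $ b E b g g  g g b b $  match g
  5  $ b E b g    g b b $    match g
  6  $ b E b      b b $      match b
Stack after step 6: $ b E (top = E).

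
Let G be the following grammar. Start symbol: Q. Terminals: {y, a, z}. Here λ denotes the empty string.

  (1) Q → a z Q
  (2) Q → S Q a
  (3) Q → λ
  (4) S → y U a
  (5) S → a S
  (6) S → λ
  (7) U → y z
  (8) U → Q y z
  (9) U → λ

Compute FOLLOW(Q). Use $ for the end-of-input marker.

{$, a, y}

FIRST(S): from S→y U a we get {y}; from S→a S we get {a}; from S→λ we get {λ}. So FIRST(S) = {λ, a, y}.
FIRST(Q): from Q→a z Q we get {a}; from Q→S Q a we get {a, y}; from Q→λ we get {λ}. So FIRST(Q) = {λ, a, y}.
FIRST(U): from U→y z we get {y}; from U→Q y z we get {a, y}; from U→λ we get {λ}. So FIRST(U) = {λ, a, y}.
FOLLOW(Q) includes $ since Q is the start symbol.
FOLLOW(Q): in Q→a z Q, the suffix after Q is empty (adds nothing new); in Q→S Q a, Q is followed by a with FIRST {a}; in U→Q y z, Q is followed by y z with FIRST {y}. Thus FOLLOW(Q) = {$, a, y}.
FOLLOW(S): in Q→S Q a, S is followed by Q a with FIRST {a, y}; in S→a S, the suffix after S is empty (adds nothing new). Thus FOLLOW(S) = {a, y}.
FOLLOW(U): in S→y U a, U is followed by a with FIRST {a}. Thus FOLLOW(U) = {a}.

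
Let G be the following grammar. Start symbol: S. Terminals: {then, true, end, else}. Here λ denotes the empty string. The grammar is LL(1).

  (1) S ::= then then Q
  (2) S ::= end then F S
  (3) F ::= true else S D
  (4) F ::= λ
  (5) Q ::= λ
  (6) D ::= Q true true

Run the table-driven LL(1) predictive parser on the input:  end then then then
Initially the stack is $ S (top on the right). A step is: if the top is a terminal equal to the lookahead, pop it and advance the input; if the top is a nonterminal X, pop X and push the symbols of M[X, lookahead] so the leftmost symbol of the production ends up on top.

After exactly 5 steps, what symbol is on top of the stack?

then

     Stack           Input                 Action
  1  $ S             end then then then $  expand S ::= end then F S
  2  $ S F then end  end then then then $  match end
  3  $ S F then      then then then $      match then
  4  $ S F           then then $           expand F ::= λ
  5  $ S             then then $           expand S ::= then then Q
Stack after step 5: $ Q then then (top = then).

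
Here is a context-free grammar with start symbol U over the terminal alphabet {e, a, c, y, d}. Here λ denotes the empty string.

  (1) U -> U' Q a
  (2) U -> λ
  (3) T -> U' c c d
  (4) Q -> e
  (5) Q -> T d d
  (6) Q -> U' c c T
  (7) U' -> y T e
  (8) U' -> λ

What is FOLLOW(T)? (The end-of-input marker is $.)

FIRST(U'): from U'->y T e we get {y}; from U'->λ we get {λ}. So FIRST(U') = {λ, y}.
FIRST(T): from T->U' c c d we get {c, y}. So FIRST(T) = {c, y}.
FIRST(Q): from Q->e we get {e}; from Q->T d d we get {c, y}; from Q->U' c c T we get {c, y}. So FIRST(Q) = {c, e, y}.
FIRST(U): from U->U' Q a we get {c, e, y}; from U->λ we get {λ}. So FIRST(U) = {λ, c, e, y}.
FOLLOW(U) includes $ since U is the start symbol.
FOLLOW(U): U appears on no right-hand side. Thus FOLLOW(U) = {$}.
FOLLOW(Q): in U->U' Q a, Q is followed by a with FIRST {a}. Thus FOLLOW(Q) = {a}.
FOLLOW(T): in Q->T d d, T is followed by d d with FIRST {d}; in Q->U' c c T, the suffix after T is empty, so FOLLOW(T) ⊇ FOLLOW(Q) = {a}; in U'->y T e, T is followed by e with FIRST {e}. Thus FOLLOW(T) = {a, d, e}.
FOLLOW(U'): in U->U' Q a, U' is followed by Q a with FIRST {c, e, y}; in T->U' c c d, U' is followed by c c d with FIRST {c}; in Q->U' c c T, U' is followed by c c T with FIRST {c}. Thus FOLLOW(U') = {c, e, y}.

{a, d, e}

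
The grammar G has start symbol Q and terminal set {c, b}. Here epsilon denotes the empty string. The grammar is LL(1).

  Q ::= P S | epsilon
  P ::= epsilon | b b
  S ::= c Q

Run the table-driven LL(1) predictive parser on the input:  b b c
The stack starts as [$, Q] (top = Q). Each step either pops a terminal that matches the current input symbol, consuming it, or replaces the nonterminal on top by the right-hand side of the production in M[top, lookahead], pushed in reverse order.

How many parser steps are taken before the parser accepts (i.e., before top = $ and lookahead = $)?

7

     Stack    Input    Action
  1  $ Q      b b c $  expand Q ::= P S
  2  $ S P    b b c $  expand P ::= b b
  3  $ S b b  b b c $  match b
  4  $ S b    b c $    match b
  5  $ S      c $      expand S ::= c Q
  6  $ Q c    c $      match c
  7  $ Q      $        expand Q ::= epsilon
Accept reached after 7 steps.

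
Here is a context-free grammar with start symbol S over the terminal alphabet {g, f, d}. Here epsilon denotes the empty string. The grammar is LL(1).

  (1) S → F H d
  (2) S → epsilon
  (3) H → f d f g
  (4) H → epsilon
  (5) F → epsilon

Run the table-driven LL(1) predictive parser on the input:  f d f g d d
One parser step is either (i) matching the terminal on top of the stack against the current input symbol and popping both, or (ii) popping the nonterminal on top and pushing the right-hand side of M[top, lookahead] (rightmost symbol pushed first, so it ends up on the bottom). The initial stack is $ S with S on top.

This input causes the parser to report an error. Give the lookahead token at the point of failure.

d

step 1: stack=$ S  input=f d f g d d $  — expand S → F H d
step 2: stack=$ d H F  input=f d f g d d $  — expand F → epsilon
step 3: stack=$ d H  input=f d f g d d $  — expand H → f d f g
step 4: stack=$ d g f d f  input=f d f g d d $  — match f
step 5: stack=$ d g f d  input=d f g d d $  — match d
step 6: stack=$ d g f  input=f g d d $  — match f
step 7: stack=$ d g  input=g d d $  — match g
step 8: stack=$ d  input=d d $  — match d
step 9: stack=$  input=d $  — error: stack empty but input remains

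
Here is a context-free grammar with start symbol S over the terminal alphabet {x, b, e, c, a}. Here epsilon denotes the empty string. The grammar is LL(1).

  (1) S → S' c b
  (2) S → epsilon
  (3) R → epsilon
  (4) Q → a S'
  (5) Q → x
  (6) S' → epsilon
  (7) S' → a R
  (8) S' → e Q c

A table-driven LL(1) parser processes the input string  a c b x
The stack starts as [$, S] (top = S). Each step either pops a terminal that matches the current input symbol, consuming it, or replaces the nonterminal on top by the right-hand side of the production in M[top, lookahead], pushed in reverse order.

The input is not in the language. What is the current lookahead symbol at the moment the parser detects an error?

x

step 1: stack=$ S  input=a c b x $  — expand S → S' c b
step 2: stack=$ b c S'  input=a c b x $  — expand S' → a R
step 3: stack=$ b c R a  input=a c b x $  — match a
step 4: stack=$ b c R  input=c b x $  — expand R → epsilon
step 5: stack=$ b c  input=c b x $  — match c
step 6: stack=$ b  input=b x $  — match b
step 7: stack=$  input=x $  — error: stack empty but input remains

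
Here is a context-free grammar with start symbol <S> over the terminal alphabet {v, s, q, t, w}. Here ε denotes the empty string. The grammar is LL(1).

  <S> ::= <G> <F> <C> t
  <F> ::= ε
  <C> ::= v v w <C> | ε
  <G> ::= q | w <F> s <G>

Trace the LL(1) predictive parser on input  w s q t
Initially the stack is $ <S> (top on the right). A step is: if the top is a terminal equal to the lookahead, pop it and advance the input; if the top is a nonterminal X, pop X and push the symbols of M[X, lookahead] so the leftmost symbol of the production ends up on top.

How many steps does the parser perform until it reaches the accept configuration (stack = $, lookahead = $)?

10

      Stack                    Input      Action
   1  $ <S>                    w s q t $  expand <S> ::= <G> <F> <C> t
   2  $ t <C> <F> <G>          w s q t $  expand <G> ::= w <F> s <G>
   3  $ t <C> <F> <G> s <F> w  w s q t $  match w
   4  $ t <C> <F> <G> s <F>    s q t $    expand <F> ::= ε
   5  $ t <C> <F> <G> s        s q t $    match s
   6  $ t <C> <F> <G>          q t $      expand <G> ::= q
   7  $ t <C> <F> q            q t $      match q
   8  $ t <C> <F>              t $        expand <F> ::= ε
   9  $ t <C>                  t $        expand <C> ::= ε
  10  $ t                      t $        match t
Accept reached after 10 steps.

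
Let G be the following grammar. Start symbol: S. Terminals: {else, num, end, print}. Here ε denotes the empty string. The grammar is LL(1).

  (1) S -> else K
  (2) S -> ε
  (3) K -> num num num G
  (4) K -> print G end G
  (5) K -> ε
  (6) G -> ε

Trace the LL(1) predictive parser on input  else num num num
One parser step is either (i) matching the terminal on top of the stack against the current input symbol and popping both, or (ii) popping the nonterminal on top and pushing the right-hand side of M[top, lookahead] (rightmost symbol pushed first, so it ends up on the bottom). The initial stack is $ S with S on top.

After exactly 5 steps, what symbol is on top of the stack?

num

step 1: stack=$ S  input=else num num num $  — expand S -> else K
step 2: stack=$ K else  input=else num num num $  — match else
step 3: stack=$ K  input=num num num $  — expand K -> num num num G
step 4: stack=$ G num num num  input=num num num $  — match num
step 5: stack=$ G num num  input=num num $  — match num
Stack after step 5: $ G num (top = num).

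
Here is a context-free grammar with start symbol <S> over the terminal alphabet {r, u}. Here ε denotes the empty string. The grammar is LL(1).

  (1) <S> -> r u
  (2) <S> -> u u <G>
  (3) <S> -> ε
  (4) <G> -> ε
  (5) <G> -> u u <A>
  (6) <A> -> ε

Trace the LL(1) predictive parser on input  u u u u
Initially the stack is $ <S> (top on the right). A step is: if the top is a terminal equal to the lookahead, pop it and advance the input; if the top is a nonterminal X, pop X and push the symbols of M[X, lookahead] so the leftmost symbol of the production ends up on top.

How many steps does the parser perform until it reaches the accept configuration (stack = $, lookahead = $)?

step 1: stack=$ <S>  input=u u u u $  — expand <S> -> u u <G>
step 2: stack=$ <G> u u  input=u u u u $  — match u
step 3: stack=$ <G> u  input=u u u $  — match u
step 4: stack=$ <G>  input=u u $  — expand <G> -> u u <A>
step 5: stack=$ <A> u u  input=u u $  — match u
step 6: stack=$ <A> u  input=u $  — match u
step 7: stack=$ <A>  input=$  — expand <A> -> ε
Accept reached after 7 steps.

7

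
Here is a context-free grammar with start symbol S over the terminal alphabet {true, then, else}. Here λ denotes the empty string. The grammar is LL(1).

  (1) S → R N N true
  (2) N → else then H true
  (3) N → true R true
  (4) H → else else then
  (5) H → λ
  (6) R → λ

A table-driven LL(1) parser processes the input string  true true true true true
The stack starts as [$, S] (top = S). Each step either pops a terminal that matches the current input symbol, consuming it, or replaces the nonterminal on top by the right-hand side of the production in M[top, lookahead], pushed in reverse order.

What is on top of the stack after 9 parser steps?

true

     Stack                 Input                       Action
  1  $ S                   true true true true true $  expand S → R N N true
  2  $ true N N R          true true true true true $  expand R → λ
  3  $ true N N            true true true true true $  expand N → true R true
  4  $ true N true R true  true true true true true $  match true
  5  $ true N true R       true true true true $       expand R → λ
  6  $ true N true         true true true true $       match true
  7  $ true N              true true true $            expand N → true R true
  8  $ true true R true    true true true $            match true
  9  $ true true R         true true $                 expand R → λ
Stack after step 9: $ true true (top = true).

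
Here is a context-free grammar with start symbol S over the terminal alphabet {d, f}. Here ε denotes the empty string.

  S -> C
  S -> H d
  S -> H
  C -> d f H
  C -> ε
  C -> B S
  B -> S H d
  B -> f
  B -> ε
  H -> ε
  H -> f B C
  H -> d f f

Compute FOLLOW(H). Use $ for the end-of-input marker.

{$, d, f}

FIRST(H): from H->ε we get {ε}; from H->f B C we get {f}; from H->d f f we get {d}. So FIRST(H) = {ε, d, f}.
FIRST(S): from S->C we get {ε, d, f}; from S->H d we get {d, f}; from S->H we get {ε, d, f}. So FIRST(S) = {ε, d, f}.
FIRST(B): from B->S H d we get {d, f}; from B->f we get {f}; from B->ε we get {ε}. So FIRST(B) = {ε, d, f}.
FIRST(C): from C->d f H we get {d}; from C->ε we get {ε}; from C->B S we get {ε, d, f}. So FIRST(C) = {ε, d, f}.
FOLLOW(S) includes $ since S is the start symbol.
FOLLOW(S): in C->B S, the suffix after S is empty, so FOLLOW(S) ⊇ FOLLOW(C) = {$, d, f}; in B->S H d, S is followed by H d with FIRST {d, f}. Thus FOLLOW(S) = {$, d, f}.
FOLLOW(C): in S->C, the suffix after C is empty, so FOLLOW(C) ⊇ FOLLOW(S) = {$, d, f}; in H->f B C, the suffix after C is empty, so FOLLOW(C) ⊇ FOLLOW(H) = {$, d, f}. Thus FOLLOW(C) = {$, d, f}.
FOLLOW(H): in S->H d, H is followed by d with FIRST {d}; in S->H, the suffix after H is empty, so FOLLOW(H) ⊇ FOLLOW(S) = {$, d, f}; in C->d f H, the suffix after H is empty, so FOLLOW(H) ⊇ FOLLOW(C) = {$, d, f}; in B->S H d, H is followed by d with FIRST {d}. Thus FOLLOW(H) = {$, d, f}.
FOLLOW(B): in C->B S, B is followed by S with FIRST {ε, d, f}; in C->B S, the suffix after B is nullable, so FOLLOW(B) ⊇ FOLLOW(C) = {$, d, f}; in H->f B C, B is followed by C with FIRST {ε, d, f}; in H->f B C, the suffix after B is nullable, so FOLLOW(B) ⊇ FOLLOW(H) = {$, d, f}. Thus FOLLOW(B) = {$, d, f}.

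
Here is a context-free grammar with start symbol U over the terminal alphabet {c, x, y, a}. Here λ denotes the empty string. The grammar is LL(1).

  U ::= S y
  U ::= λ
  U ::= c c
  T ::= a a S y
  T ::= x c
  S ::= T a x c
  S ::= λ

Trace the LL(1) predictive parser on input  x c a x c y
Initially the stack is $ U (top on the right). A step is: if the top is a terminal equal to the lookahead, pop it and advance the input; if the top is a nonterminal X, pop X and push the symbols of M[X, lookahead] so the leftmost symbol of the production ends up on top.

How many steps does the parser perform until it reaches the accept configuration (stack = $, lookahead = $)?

9

step 1: stack=$ U  input=x c a x c y $  — expand U ::= S y
step 2: stack=$ y S  input=x c a x c y $  — expand S ::= T a x c
step 3: stack=$ y c x a T  input=x c a x c y $  — expand T ::= x c
step 4: stack=$ y c x a c x  input=x c a x c y $  — match x
step 5: stack=$ y c x a c  input=c a x c y $  — match c
step 6: stack=$ y c x a  input=a x c y $  — match a
step 7: stack=$ y c x  input=x c y $  — match x
step 8: stack=$ y c  input=c y $  — match c
step 9: stack=$ y  input=y $  — match y
Accept reached after 9 steps.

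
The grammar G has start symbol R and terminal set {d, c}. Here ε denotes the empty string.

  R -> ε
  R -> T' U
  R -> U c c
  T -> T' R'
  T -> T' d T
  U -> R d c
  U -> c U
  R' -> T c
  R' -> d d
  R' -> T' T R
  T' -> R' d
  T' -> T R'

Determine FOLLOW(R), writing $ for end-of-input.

FIRST(R) = {ε, c, d}  (via T' U, U c c)
FIRST(U) = {c, d}  (via R d c)
FIRST(T) = {d}  (via T' R', T' d T)
FIRST(R') = {d}  (via T c, T' T R)
FIRST(T') = {d}  (via R' d, T R')
FOLLOW(R) includes $ since R is the start symbol.
FOLLOW(T'): in R->T' U, T' is followed by U with FIRST {c, d}; in T->T' R', T' is followed by R' with FIRST {d}; in T->T' d T, T' is followed by d T with FIRST {d}; in R'->T' T R, T' is followed by T R with FIRST {d}. Thus FOLLOW(T') = {c, d}.
FOLLOW(R): in U->R d c, R is followed by d c with FIRST {d}; in R'->T' T R, the suffix after R is empty, so FOLLOW(R) ⊇ FOLLOW(R') = {c, d}. Thus FOLLOW(R) = {$, c, d}.
FOLLOW(U): in R->T' U, the suffix after U is empty, so FOLLOW(U) ⊇ FOLLOW(R) = {$, c, d}; in R->U c c, U is followed by c c with FIRST {c}; in U->c U, the suffix after U is empty (adds nothing new). Thus FOLLOW(U) = {$, c, d}.
FOLLOW(T): in T->T' d T, the suffix after T is empty (adds nothing new); in R'->T c, T is followed by c with FIRST {c}; in R'->T' T R, T is followed by R with FIRST {ε, c, d}; in R'->T' T R, the suffix after T is nullable, so FOLLOW(T) ⊇ FOLLOW(R') = {c, d}; in T'->T R', T is followed by R' with FIRST {d}. Thus FOLLOW(T) = {c, d}.
FOLLOW(R'): in T->T' R', the suffix after R' is empty, so FOLLOW(R') ⊇ FOLLOW(T) = {c, d}; in T'->R' d, R' is followed by d with FIRST {d}; in T'->T R', the suffix after R' is empty, so FOLLOW(R') ⊇ FOLLOW(T') = {c, d}. Thus FOLLOW(R') = {c, d}.

{$, c, d}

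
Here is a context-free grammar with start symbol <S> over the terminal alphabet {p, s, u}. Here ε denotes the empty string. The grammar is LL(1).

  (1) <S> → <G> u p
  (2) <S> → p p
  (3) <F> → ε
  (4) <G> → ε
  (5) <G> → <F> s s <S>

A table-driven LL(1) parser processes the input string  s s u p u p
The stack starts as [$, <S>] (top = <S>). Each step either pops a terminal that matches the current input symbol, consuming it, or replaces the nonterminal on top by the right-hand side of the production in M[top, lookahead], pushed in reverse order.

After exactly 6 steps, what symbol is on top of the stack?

step 1: stack=$ <S>  input=s s u p u p $  — expand <S> → <G> u p
step 2: stack=$ p u <G>  input=s s u p u p $  — expand <G> → <F> s s <S>
step 3: stack=$ p u <S> s s <F>  input=s s u p u p $  — expand <F> → ε
step 4: stack=$ p u <S> s s  input=s s u p u p $  — match s
step 5: stack=$ p u <S> s  input=s u p u p $  — match s
step 6: stack=$ p u <S>  input=u p u p $  — expand <S> → <G> u p
Stack after step 6: $ p u p u <G> (top = <G>).

<G>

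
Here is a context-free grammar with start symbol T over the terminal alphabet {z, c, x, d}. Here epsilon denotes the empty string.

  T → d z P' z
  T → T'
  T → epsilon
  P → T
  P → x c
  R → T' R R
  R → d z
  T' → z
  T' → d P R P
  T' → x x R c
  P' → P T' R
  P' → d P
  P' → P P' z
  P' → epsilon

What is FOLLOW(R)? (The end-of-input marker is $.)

{$, c, d, x, z}

FIRST(T'): from T'→z we get {z}; from T'→d P R P we get {d}; from T'→x x R c we get {x}. So FIRST(T') = {d, x, z}.
FIRST(T): from T→d z P' z we get {d}; from T→T' we get {d, x, z}; from T→epsilon we get {epsilon}. So FIRST(T) = {epsilon, d, x, z}.
FIRST(R): from R→T' R R we get {d, x, z}; from R→d z we get {d}. So FIRST(R) = {d, x, z}.
FIRST(P): from P→T we get {epsilon, d, x, z}; from P→x c we get {x}. So FIRST(P) = {epsilon, d, x, z}.
FIRST(P'): from P'→P T' R we get {d, x, z}; from P'→d P we get {d}; from P'→P P' z we get {d, x, z}; from P'→epsilon we get {epsilon}. So FIRST(P') = {epsilon, d, x, z}.
FOLLOW(T) includes $ since T is the start symbol.
FOLLOW(P'): in T→d z P' z, P' is followed by z with FIRST {z}; in P'→P P' z, P' is followed by z with FIRST {z}. Thus FOLLOW(P') = {z}.
FOLLOW(T): in P→T, the suffix after T is empty, so FOLLOW(T) ⊇ FOLLOW(P) = {$, d, x, z}. Thus FOLLOW(T) = {$, d, x, z}.
FOLLOW(T'): in T→T', the suffix after T' is empty, so FOLLOW(T') ⊇ FOLLOW(T) = {$, d, x, z}; in R→T' R R, T' is followed by R R with FIRST {d, x, z}; in P'→P T' R, T' is followed by R with FIRST {d, x, z}. Thus FOLLOW(T') = {$, d, x, z}.
FOLLOW(P): in T'→d P R P (occurrence 1), P is followed by R P with FIRST {d, x, z}; in T'→d P R P (occurrence 2), the suffix after P is empty, so FOLLOW(P) ⊇ FOLLOW(T') = {$, d, x, z}; in P'→P T' R, P is followed by T' R with FIRST {d, x, z}; in P'→d P, the suffix after P is empty, so FOLLOW(P) ⊇ FOLLOW(P') = {z}; in P'→P P' z, P is followed by P' z with FIRST {d, x, z}. Thus FOLLOW(P) = {$, d, x, z}.
FOLLOW(R): in R→T' R R (occurrence 1), R is followed by R with FIRST {d, x, z}; in R→T' R R (occurrence 2), the suffix after R is empty (adds nothing new); in T'→d P R P, R is followed by P with FIRST {epsilon, d, x, z}; in T'→d P R P, the suffix after R is nullable, so FOLLOW(R) ⊇ FOLLOW(T') = {$, d, x, z}; in T'→x x R c, R is followed by c with FIRST {c}; in P'→P T' R, the suffix after R is empty, so FOLLOW(R) ⊇ FOLLOW(P') = {z}. Thus FOLLOW(R) = {$, c, d, x, z}.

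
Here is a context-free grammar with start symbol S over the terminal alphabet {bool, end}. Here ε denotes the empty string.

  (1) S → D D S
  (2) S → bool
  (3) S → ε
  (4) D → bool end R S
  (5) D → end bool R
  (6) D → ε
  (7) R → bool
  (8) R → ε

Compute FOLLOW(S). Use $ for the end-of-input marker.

{$, bool, end}

FIRST(D) = {ε, bool, end}
FIRST(R) = {ε, bool}
FIRST(S) = {ε, bool, end}  (via D D S)
FOLLOW(S) includes $ since S is the start symbol.
FOLLOW(S): in S→D D S, the suffix after S is empty (adds nothing new); in D→bool end R S, the suffix after S is empty, so FOLLOW(S) ⊇ FOLLOW(D) = {$, bool, end}. Thus FOLLOW(S) = {$, bool, end}.
FOLLOW(D): in S→D D S (occurrence 1), D is followed by D S with FIRST {ε, bool, end}; in S→D D S (occurrence 1), the suffix after D is nullable, so FOLLOW(D) ⊇ FOLLOW(S) = {$, bool, end}; in S→D D S (occurrence 2), D is followed by S with FIRST {ε, bool, end}; in S→D D S (occurrence 2), the suffix after D is nullable, so FOLLOW(D) ⊇ FOLLOW(S) = {$, bool, end}. Thus FOLLOW(D) = {$, bool, end}.
FOLLOW(R): in D→bool end R S, R is followed by S with FIRST {ε, bool, end}; in D→bool end R S, the suffix after R is nullable, so FOLLOW(R) ⊇ FOLLOW(D) = {$, bool, end}; in D→end bool R, the suffix after R is empty, so FOLLOW(R) ⊇ FOLLOW(D) = {$, bool, end}. Thus FOLLOW(R) = {$, bool, end}.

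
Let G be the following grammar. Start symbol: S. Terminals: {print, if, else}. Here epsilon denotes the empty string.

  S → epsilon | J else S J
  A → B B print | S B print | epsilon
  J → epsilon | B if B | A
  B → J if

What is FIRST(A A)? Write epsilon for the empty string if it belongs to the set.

FIRST(S) = {epsilon, else, if}  (via J else S J)
FIRST(A) = {epsilon, else, if}  (via B B print, S B print)
FIRST(J) = {epsilon, else, if}  (via B if B, A)
FIRST(B) = {else, if}  (via J if)
FIRST(A A): take FIRST of each symbol in turn, carrying on past any symbol whose FIRST contains epsilon; result {epsilon, else, if}.

{epsilon, else, if}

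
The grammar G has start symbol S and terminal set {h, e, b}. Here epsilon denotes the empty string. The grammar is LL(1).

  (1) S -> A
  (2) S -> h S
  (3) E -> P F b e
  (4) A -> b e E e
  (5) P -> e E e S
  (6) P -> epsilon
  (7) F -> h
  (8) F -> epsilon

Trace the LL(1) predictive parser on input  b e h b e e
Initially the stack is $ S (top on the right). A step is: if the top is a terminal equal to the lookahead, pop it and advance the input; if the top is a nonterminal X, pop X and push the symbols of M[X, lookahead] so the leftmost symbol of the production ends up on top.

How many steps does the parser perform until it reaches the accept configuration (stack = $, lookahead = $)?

11

step 1: stack=$ S  input=b e h b e e $  — expand S -> A
step 2: stack=$ A  input=b e h b e e $  — expand A -> b e E e
step 3: stack=$ e E e b  input=b e h b e e $  — match b
step 4: stack=$ e E e  input=e h b e e $  — match e
step 5: stack=$ e E  input=h b e e $  — expand E -> P F b e
step 6: stack=$ e e b F P  input=h b e e $  — expand P -> epsilon
step 7: stack=$ e e b F  input=h b e e $  — expand F -> h
step 8: stack=$ e e b h  input=h b e e $  — match h
step 9: stack=$ e e b  input=b e e $  — match b
step 10: stack=$ e e  input=e e $  — match e
step 11: stack=$ e  input=e $  — match e
Accept reached after 11 steps.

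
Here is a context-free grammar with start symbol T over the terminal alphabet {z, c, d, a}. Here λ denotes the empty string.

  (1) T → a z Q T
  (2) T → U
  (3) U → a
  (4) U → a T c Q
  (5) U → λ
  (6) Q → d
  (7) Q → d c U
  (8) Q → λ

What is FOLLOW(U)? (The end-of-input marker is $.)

{$, a, c}

FIRST(U): from U→a we get {a}; from U→a T c Q we get {a}; from U→λ we get {λ}. So FIRST(U) = {λ, a}.
FIRST(Q): from Q→d we get {d}; from Q→d c U we get {d}; from Q→λ we get {λ}. So FIRST(Q) = {λ, d}.
FIRST(T): from T→a z Q T we get {a}; from T→U we get {λ, a}. So FIRST(T) = {λ, a}.
FOLLOW(T) includes $ since T is the start symbol.
FOLLOW(T): in T→a z Q T, the suffix after T is empty (adds nothing new); in U→a T c Q, T is followed by c Q with FIRST {c}. Thus FOLLOW(T) = {$, c}.
FOLLOW(U): in T→U, the suffix after U is empty, so FOLLOW(U) ⊇ FOLLOW(T) = {$, c}; in Q→d c U, the suffix after U is empty, so FOLLOW(U) ⊇ FOLLOW(Q) = {$, a, c}. Thus FOLLOW(U) = {$, a, c}.
FOLLOW(Q): in T→a z Q T, Q is followed by T with FIRST {λ, a}; in T→a z Q T, the suffix after Q is nullable, so FOLLOW(Q) ⊇ FOLLOW(T) = {$, c}; in U→a T c Q, the suffix after Q is empty, so FOLLOW(Q) ⊇ FOLLOW(U) = {$, a, c}. Thus FOLLOW(Q) = {$, a, c}.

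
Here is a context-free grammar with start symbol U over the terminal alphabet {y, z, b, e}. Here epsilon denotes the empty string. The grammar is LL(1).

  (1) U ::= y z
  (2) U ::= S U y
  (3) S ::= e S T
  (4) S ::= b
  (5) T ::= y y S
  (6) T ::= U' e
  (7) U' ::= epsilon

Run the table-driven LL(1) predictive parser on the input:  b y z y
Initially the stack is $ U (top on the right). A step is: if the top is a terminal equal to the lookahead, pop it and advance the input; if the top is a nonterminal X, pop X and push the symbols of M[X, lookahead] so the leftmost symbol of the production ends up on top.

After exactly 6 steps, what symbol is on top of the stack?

step 1: stack=$ U  input=b y z y $  — expand U ::= S U y
step 2: stack=$ y U S  input=b y z y $  — expand S ::= b
step 3: stack=$ y U b  input=b y z y $  — match b
step 4: stack=$ y U  input=y z y $  — expand U ::= y z
step 5: stack=$ y z y  input=y z y $  — match y
step 6: stack=$ y z  input=z y $  — match z
Stack after step 6: $ y (top = y).

y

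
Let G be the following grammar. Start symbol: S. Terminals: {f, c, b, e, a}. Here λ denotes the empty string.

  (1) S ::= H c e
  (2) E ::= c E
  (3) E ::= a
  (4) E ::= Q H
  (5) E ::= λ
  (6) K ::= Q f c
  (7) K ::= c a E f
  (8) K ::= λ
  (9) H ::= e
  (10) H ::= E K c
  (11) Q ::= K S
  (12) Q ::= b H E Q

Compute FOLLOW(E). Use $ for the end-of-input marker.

FIRST(S): from S::=H c e we get {a, b, c, e}. So FIRST(S) = {a, b, c, e}.
FIRST(E): from E::=c E we get {c}; from E::=a we get {a}; from E::=Q H we get {a, b, c, e}; from E::=λ we get {λ}. So FIRST(E) = {λ, a, b, c, e}.
FIRST(K): from K::=Q f c we get {a, b, c, e}; from K::=c a E f we get {c}; from K::=λ we get {λ}. So FIRST(K) = {λ, a, b, c, e}.
FIRST(H): from H::=e we get {e}; from H::=E K c we get {a, b, c, e}. So FIRST(H) = {a, b, c, e}.
FIRST(Q): from Q::=K S we get {a, b, c, e}; from Q::=b H E Q we get {b}. So FIRST(Q) = {a, b, c, e}.
FOLLOW(S) includes $ since S is the start symbol.
FOLLOW(E): in E::=c E, the suffix after E is empty (adds nothing new); in K::=c a E f, E is followed by f with FIRST {f}; in H::=E K c, E is followed by K c with FIRST {a, b, c, e}; in Q::=b H E Q, E is followed by Q with FIRST {a, b, c, e}. Thus FOLLOW(E) = {a, b, c, e, f}.
FOLLOW(K): in H::=E K c, K is followed by c with FIRST {c}; in Q::=K S, K is followed by S with FIRST {a, b, c, e}. Thus FOLLOW(K) = {a, b, c, e}.
FOLLOW(H): in S::=H c e, H is followed by c e with FIRST {c}; in E::=Q H, the suffix after H is empty, so FOLLOW(H) ⊇ FOLLOW(E) = {a, b, c, e, f}; in Q::=b H E Q, H is followed by E Q with FIRST {a, b, c, e}. Thus FOLLOW(H) = {a, b, c, e, f}.
FOLLOW(Q): in E::=Q H, Q is followed by H with FIRST {a, b, c, e}; in K::=Q f c, Q is followed by f c with FIRST {f}; in Q::=b H E Q, the suffix after Q is empty (adds nothing new). Thus FOLLOW(Q) = {a, b, c, e, f}.
FOLLOW(S): in Q::=K S, the suffix after S is empty, so FOLLOW(S) ⊇ FOLLOW(Q) = {a, b, c, e, f}. Thus FOLLOW(S) = {$, a, b, c, e, f}.

{a, b, c, e, f}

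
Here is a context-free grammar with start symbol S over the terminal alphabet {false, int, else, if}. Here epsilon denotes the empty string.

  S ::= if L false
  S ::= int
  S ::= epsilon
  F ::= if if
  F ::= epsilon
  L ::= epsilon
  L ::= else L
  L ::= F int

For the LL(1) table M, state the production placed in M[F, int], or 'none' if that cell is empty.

FIRST(S) = {epsilon, if, int}
FIRST(F) = {epsilon, if}
FIRST(L) = {epsilon, else, if, int}  (via F int)
FOLLOW(S) includes $ since S is the start symbol.
FOLLOW(F): in L::=F int, F is followed by int with FIRST {int}. Thus FOLLOW(F) = {int}.
For F ::= if if: FIRST(if if) = {if}, so it goes in M[F, t] for t ∈ {if}.
For F ::= epsilon: FIRST(epsilon) = {epsilon}, so it goes in M[F, t] for t ∈ {}; since epsilon ∈ FIRST, also for every t ∈ FOLLOW(F) = {int}.

F ::= epsilon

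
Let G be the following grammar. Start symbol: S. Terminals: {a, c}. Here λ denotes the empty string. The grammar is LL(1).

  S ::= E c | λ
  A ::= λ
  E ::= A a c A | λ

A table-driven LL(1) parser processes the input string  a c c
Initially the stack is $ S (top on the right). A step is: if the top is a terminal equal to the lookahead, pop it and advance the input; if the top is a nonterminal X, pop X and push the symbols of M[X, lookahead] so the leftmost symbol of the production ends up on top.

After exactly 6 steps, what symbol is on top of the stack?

c

step 1: stack=$ S  input=a c c $  — expand S ::= E c
step 2: stack=$ c E  input=a c c $  — expand E ::= A a c A
step 3: stack=$ c A c a A  input=a c c $  — expand A ::= λ
step 4: stack=$ c A c a  input=a c c $  — match a
step 5: stack=$ c A c  input=c c $  — match c
step 6: stack=$ c A  input=c $  — expand A ::= λ
Stack after step 6: $ c (top = c).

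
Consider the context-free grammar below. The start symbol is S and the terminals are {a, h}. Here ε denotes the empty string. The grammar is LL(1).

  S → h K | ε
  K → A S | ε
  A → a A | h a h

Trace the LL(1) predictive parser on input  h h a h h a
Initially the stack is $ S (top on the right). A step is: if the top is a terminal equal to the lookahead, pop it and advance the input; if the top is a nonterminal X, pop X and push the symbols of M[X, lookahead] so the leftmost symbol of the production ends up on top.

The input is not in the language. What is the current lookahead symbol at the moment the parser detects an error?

$

step 1: stack=$ S  input=h h a h h a $  — expand S → h K
step 2: stack=$ K h  input=h h a h h a $  — match h
step 3: stack=$ K  input=h a h h a $  — expand K → A S
step 4: stack=$ S A  input=h a h h a $  — expand A → h a h
step 5: stack=$ S h a h  input=h a h h a $  — match h
step 6: stack=$ S h a  input=a h h a $  — match a
step 7: stack=$ S h  input=h h a $  — match h
step 8: stack=$ S  input=h a $  — expand S → h K
step 9: stack=$ K h  input=h a $  — match h
step 10: stack=$ K  input=a $  — expand K → A S
step 11: stack=$ S A  input=a $  — expand A → a A
step 12: stack=$ S A a  input=a $  — match a
step 13: stack=$ S A  input=$  — error: M[A, $] is empty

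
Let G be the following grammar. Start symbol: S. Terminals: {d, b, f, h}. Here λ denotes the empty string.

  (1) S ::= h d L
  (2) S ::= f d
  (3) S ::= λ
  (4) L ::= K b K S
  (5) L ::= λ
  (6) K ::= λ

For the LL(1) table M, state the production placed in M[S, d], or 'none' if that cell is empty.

FIRST(S): from S::=h d L we get {h}; from S::=f d we get {f}; from S::=λ we get {λ}. So FIRST(S) = {λ, f, h}.
FIRST(K): from K::=λ we get {λ}. So FIRST(K) = {λ}.
FIRST(L): from L::=K b K S we get {b}; from L::=λ we get {λ}. So FIRST(L) = {λ, b}.
FOLLOW(S) includes $ since S is the start symbol.
FOLLOW(S): in L::=K b K S, the suffix after S is empty, so FOLLOW(S) ⊇ FOLLOW(L) = {$}. Thus FOLLOW(S) = {$}.
FOLLOW(L): in S::=h d L, the suffix after L is empty, so FOLLOW(L) ⊇ FOLLOW(S) = {$}. Thus FOLLOW(L) = {$}.
For S ::= h d L: FIRST(h d L) = {h}, so it goes in M[S, t] for t ∈ {h}.
For S ::= f d: FIRST(f d) = {f}, so it goes in M[S, t] for t ∈ {f}.
For S ::= λ: FIRST(λ) = {λ}, so it goes in M[S, t] for t ∈ {}; since λ ∈ FIRST, also for every t ∈ FOLLOW(S) = {$}.
None of these place a production in M[S, d].

none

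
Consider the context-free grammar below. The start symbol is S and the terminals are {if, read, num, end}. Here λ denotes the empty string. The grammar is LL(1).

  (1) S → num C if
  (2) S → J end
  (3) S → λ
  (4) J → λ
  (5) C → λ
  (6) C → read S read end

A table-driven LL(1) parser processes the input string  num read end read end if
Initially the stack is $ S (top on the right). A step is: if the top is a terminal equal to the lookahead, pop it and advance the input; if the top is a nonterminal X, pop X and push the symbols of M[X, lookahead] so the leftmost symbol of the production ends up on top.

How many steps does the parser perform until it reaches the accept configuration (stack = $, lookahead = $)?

step 1: stack=$ S  input=num read end read end if $  — expand S → num C if
step 2: stack=$ if C num  input=num read end read end if $  — match num
step 3: stack=$ if C  input=read end read end if $  — expand C → read S read end
step 4: stack=$ if end read S read  input=read end read end if $  — match read
step 5: stack=$ if end read S  input=end read end if $  — expand S → J end
step 6: stack=$ if end read end J  input=end read end if $  — expand J → λ
step 7: stack=$ if end read end  input=end read end if $  — match end
step 8: stack=$ if end read  input=read end if $  — match read
step 9: stack=$ if end  input=end if $  — match end
step 10: stack=$ if  input=if $  — match if
Accept reached after 10 steps.

10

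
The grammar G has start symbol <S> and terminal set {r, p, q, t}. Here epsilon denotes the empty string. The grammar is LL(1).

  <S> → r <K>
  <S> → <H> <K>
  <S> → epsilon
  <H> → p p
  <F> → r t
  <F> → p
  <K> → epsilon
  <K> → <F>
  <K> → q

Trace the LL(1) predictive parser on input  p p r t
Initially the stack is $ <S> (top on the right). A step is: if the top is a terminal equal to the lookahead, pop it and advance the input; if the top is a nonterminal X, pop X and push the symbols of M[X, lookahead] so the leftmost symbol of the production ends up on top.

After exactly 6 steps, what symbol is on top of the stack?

r

     Stack      Input      Action
  1  $ <S>      p p r t $  expand <S> → <H> <K>
  2  $ <K> <H>  p p r t $  expand <H> → p p
  3  $ <K> p p  p p r t $  match p
  4  $ <K> p    p r t $    match p
  5  $ <K>      r t $      expand <K> → <F>
  6  $ <F>      r t $      expand <F> → r t
Stack after step 6: $ t r (top = r).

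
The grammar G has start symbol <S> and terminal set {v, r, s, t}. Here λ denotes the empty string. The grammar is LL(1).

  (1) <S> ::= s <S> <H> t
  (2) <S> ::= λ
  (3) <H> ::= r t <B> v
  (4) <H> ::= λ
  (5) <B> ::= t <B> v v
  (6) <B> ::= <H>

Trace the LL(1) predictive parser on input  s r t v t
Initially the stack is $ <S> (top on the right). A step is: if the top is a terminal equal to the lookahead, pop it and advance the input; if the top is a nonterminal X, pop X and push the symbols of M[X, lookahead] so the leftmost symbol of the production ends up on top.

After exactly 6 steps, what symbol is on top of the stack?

     Stack          Input        Action
  1  $ <S>          s r t v t $  expand <S> ::= s <S> <H> t
  2  $ t <H> <S> s  s r t v t $  match s
  3  $ t <H> <S>    r t v t $    expand <S> ::= λ
  4  $ t <H>        r t v t $    expand <H> ::= r t <B> v
  5  $ t v <B> t r  r t v t $    match r
  6  $ t v <B> t    t v t $      match t
Stack after step 6: $ t v <B> (top = <B>).

<B>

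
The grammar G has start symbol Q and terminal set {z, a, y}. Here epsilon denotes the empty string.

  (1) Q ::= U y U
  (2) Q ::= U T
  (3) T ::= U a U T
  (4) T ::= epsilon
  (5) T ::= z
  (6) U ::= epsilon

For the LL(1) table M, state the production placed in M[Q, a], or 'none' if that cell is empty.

Q ::= U T

FIRST(U) = {epsilon}
FIRST(T) = {epsilon, a, z}  (via U a U T)
FIRST(Q) = {epsilon, a, y, z}  (via U y U, U T)
FOLLOW(Q) includes $ since Q is the start symbol.
FOLLOW(Q): Q appears on no right-hand side. Thus FOLLOW(Q) = {$}.
For Q ::= U y U: FIRST(U y U) = {y}, so it goes in M[Q, t] for t ∈ {y}.
For Q ::= U T: FIRST(U T) = {epsilon, a, z}, so it goes in M[Q, t] for t ∈ {a, z}; since epsilon ∈ FIRST, also for every t ∈ FOLLOW(Q) = {$}.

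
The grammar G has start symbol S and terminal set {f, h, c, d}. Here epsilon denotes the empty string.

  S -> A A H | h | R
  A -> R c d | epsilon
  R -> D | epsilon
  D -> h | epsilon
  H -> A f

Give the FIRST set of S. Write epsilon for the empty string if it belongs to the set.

{epsilon, c, f, h}

FIRST(D): from D->h we get {h}; from D->epsilon we get {epsilon}. So FIRST(D) = {epsilon, h}.
FIRST(R): from R->D we get {epsilon, h}; from R->epsilon we get {epsilon}. So FIRST(R) = {epsilon, h}.
FIRST(A): from A->R c d we get {c, h}; from A->epsilon we get {epsilon}. So FIRST(A) = {epsilon, c, h}.
FIRST(H): from H->A f we get {c, f, h}. So FIRST(H) = {c, f, h}.
FIRST(S): from S->A A H we get {c, f, h}; from S->h we get {h}; from S->R we get {epsilon, h}. So FIRST(S) = {epsilon, c, f, h}.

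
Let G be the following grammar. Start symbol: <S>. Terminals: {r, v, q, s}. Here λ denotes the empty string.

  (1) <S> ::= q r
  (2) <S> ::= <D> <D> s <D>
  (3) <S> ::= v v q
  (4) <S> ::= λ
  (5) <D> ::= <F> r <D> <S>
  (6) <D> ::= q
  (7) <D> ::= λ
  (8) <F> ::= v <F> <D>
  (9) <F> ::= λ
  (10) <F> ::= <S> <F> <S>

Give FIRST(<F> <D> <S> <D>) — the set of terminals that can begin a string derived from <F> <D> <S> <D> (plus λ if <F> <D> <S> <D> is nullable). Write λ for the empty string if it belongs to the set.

{λ, q, r, s, v}

FIRST(<S>) = {λ, q, r, s, v}  (via <D> <D> s <D>)
FIRST(<F>) = {λ, q, r, s, v}  (via <S> <F> <S>)
FIRST(<D>) = {λ, q, r, s, v}  (via <F> r <D> <S>)
FIRST(<F> <D> <S> <D>): take FIRST of each symbol in turn, carrying on past any symbol whose FIRST contains λ; result {λ, q, r, s, v}.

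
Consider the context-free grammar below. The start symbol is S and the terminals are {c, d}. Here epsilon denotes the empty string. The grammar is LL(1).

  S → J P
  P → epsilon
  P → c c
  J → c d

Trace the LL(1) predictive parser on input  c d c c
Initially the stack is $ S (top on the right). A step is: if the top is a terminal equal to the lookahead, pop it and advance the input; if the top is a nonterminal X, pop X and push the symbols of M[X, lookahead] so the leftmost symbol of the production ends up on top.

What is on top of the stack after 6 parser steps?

step 1: stack=$ S  input=c d c c $  — expand S → J P
step 2: stack=$ P J  input=c d c c $  — expand J → c d
step 3: stack=$ P d c  input=c d c c $  — match c
step 4: stack=$ P d  input=d c c $  — match d
step 5: stack=$ P  input=c c $  — expand P → c c
step 6: stack=$ c c  input=c c $  — match c
Stack after step 6: $ c (top = c).

c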